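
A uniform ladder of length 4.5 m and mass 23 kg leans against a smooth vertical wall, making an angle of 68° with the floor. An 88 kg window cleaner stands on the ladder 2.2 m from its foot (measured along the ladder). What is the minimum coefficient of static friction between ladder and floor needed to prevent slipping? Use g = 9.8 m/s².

μ_min ≈ 0.198

Choose the foot of the ladder as the axis so the floor normal and friction both act there and drop out.
Ladder weight 23×9.8 = 225.4 N acts at 2.25 m along the ladder; its horizontal arm is 2.25·cos68° = 0.8429 m → τ = 190 N·m clockwise.
Window cleaner: 88×9.8 = 862.4 N at 2.2 m → arm 0.8241 m → τ = 710.7 N·m clockwise.
Wall normal N acts horizontally at the top; its moment arm is the height L sinθ = 4.5·sin68° = 4.172 m, counterclockwise.
Setting net torque to zero: N × 4.172 = 900.7 → N = 215.9 N.
ΣFx = 0 ⇒ f = N_wall = 215.9 N. ΣFy = 0 ⇒ N_floor = 1088 N.
μ_min = f / N_floor = 215.9 / 1088 = 0.198.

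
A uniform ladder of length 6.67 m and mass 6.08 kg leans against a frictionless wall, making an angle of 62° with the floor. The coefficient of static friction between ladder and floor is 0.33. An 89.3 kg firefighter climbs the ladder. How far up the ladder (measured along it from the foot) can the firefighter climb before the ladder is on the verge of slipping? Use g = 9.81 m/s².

Sum moments about the foot of the ladder (the floor normal and friction both act there and drop out).
Ladder weight 6.08×9.81 = 59.64 N acts at 3.335 m along the ladder; its horizontal arm is 3.335·cos62° = 1.566 m → τ = 93.4 N·m clockwise.
Firefighter weight 89.3×9.81 = 876 N at distance d → arm d·cos62° → τ = 876·d·0.4695 clockwise.
Wall normal N at the top has arm L sinθ = 5.889 m counterclockwise, so Στ = 0 gives N·5.889 = 93.4 + 411.3·d.
ΣFy = 0 ⇒ N_floor = 935.6 N, so the maximum friction is μ_s·N_floor = 0.33×935.6 = 308.7 N. ΣFx = 0 ⇒ N_wall = f, so at the slipping point N = 308.7 N.
Substituting: 308.7×5.889 = 93.4 + 411.3·d ⇒ d = (1818 − 93.4) / 411.3 = 4.19 m.

d ≈ 4.19 m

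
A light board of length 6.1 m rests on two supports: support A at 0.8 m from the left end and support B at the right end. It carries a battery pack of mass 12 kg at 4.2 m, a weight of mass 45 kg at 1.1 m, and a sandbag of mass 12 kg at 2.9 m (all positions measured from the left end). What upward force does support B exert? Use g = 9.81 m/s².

R_B ≈ 147 N

Taking torques about support A:
Battery pack: 12 × 9.81 = 117.7 N down at 4.2 m → arm 3.4 m, τ = 117.7 × 3.4 = 400.2 N·m clockwise.
Weight: 45 × 9.81 = 441.5 N down at 1.1 m → arm 0.3 m, τ = 441.5 × 0.3 = 132.4 N·m clockwise.
Sandbag: 12 × 9.81 = 117.7 N down at 2.9 m → arm 2.1 m, τ = 117.7 × 2.1 = 247.2 N·m clockwise.
Net load moment about support A = 779.8 N·m clockwise.
Reaction R at support B is upward at 6.1 m, arm 5.3 m → moment R × 5.3 counterclockwise.
Setting net torque to zero: R × 5.3 = 779.8 → R = 147 N.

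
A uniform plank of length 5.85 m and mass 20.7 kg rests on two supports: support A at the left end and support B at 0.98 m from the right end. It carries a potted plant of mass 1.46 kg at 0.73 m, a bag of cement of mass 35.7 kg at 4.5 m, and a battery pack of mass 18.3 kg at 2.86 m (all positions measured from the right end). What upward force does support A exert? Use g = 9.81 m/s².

R_A ≈ 403 N

Take moments about support B.
Beam weight: 20.7 × 9.81 = 203.1 N down at 2.925 m → arm 1.945 m, τ = 203.1 × 1.945 = 395 N·m counterclockwise.
Potted plant: 1.46 × 9.81 = 14.32 N down at 0.73 m → arm 0.25 m, τ = 14.32 × 0.25 = 3.58 N·m clockwise.
Bag of cement: 35.7 × 9.81 = 350.2 N down at 4.5 m → arm 3.52 m, τ = 350.2 × 3.52 = 1233 N·m counterclockwise.
Battery pack: 18.3 × 9.81 = 179.5 N down at 2.86 m → arm 1.88 m, τ = 179.5 × 1.88 = 337.5 N·m counterclockwise.
Net load moment about support B = 1962 N·m counterclockwise.
Reaction R at support A is upward at 5.85 m, arm 4.87 m → moment R × 4.87 clockwise.
Balancing moments: R × 4.87 = 1962, giving R = 403 N.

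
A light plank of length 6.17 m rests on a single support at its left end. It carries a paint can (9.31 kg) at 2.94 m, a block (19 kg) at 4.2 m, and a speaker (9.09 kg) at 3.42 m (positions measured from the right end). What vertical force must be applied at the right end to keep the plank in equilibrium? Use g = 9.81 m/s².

F ≈ 147 N

Sum moments about the left end (the unknown pivot reaction has zero arm there).
Paint can: 9.31 × 9.81 = 91.33 N down at 2.94 m → arm 3.23 m, τ = 91.33 × 3.23 = 295 N·m clockwise.
Block: 19 × 9.81 = 186.4 N down at 4.2 m → arm 1.97 m, τ = 186.4 × 1.97 = 367.2 N·m clockwise.
Speaker: 9.09 × 9.81 = 89.17 N down at 3.42 m → arm 2.75 m, τ = 89.17 × 2.75 = 245.2 N·m clockwise.
Net moment of the loads = 907.4 N·m clockwise.
The upward force F acts at the right end, arm 6.17 m, giving F × 6.17 counterclockwise.
Setting net torque to zero: F × 6.17 = 907.4 → F = 907.4 / 6.17 = 147 N.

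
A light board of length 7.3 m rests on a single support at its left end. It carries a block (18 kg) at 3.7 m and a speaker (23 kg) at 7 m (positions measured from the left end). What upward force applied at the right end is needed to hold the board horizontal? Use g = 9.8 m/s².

F ≈ 306 N

Taking torques about the left end:
Block: 18 × 9.8 = 176.4 N down at 3.7 m → arm 3.7 m, τ = 176.4 × 3.7 = 652.7 N·m clockwise.
Speaker: 23 × 9.8 = 225.4 N down at 7 m → arm 7 m, τ = 225.4 × 7 = 1578 N·m clockwise.
Net moment of the loads = 2231 N·m clockwise.
The upward force F acts at the right end, arm 7.3 m, giving F × 7.3 counterclockwise.
For rotational equilibrium, F × 7.3 = 2231, so F = 2231 / 7.3 = 306 N.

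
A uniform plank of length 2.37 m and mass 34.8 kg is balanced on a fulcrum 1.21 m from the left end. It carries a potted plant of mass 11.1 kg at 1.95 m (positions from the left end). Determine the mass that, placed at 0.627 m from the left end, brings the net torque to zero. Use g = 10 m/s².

m ≈ 12.6 kg

Sum moments about the fulcrum (at 1.21 m from the left end) (the support reaction has zero arm there).
Beam weight: 34.8 × 10 = 348 N down at 1.185 m → arm 0.025 m, τ = 348 × 0.025 = 8.7 N·m counterclockwise.
Potted plant: 11.1 × 10 = 111 N down at 1.95 m → arm 0.74 m, τ = 111 × 0.74 = 82.14 N·m clockwise.
Net moment of known loads = 73.44 N·m clockwise.
An unknown mass m at 0.627 m has arm 0.583 m; its moment is m·g·0.583 counterclockwise.
Setting net torque to zero: m × 10 × 0.583 = 73.44 → m = 73.44 / (10 × 0.583) = 12.6 kg.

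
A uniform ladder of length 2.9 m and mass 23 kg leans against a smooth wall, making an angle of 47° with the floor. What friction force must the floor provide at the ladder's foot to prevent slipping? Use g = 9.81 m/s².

f ≈ 105 N

Sum moments about the foot of the ladder (the floor normal and friction both act there and drop out).
Ladder weight 23×9.81 = 225.6 N acts at 1.45 m along the ladder; its horizontal arm is 1.45·cos47° = 0.9889 m → τ = 223.1 N·m clockwise.
Wall normal N acts horizontally at the top; its moment arm is the height L sinθ = 2.9·sin47° = 2.121 m, counterclockwise.
Setting net torque to zero: N × 2.121 = 223.1 → N = 105 N.
ΣFx = 0: friction at the foot balances the wall's push, so f = N_wall = 105 N.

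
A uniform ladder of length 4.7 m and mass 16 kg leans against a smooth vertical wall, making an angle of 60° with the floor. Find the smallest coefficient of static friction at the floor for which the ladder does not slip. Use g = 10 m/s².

Taking torques about the foot of the ladder:
Ladder weight 16×10 = 160 N acts at 2.35 m along the ladder; its horizontal arm is 2.35·cos60° = 1.175 m → τ = 188 N·m clockwise.
Wall normal N acts horizontally at the top; its moment arm is the height L sinθ = 4.7·sin60° = 4.07 m, counterclockwise.
Στ = 0 ⇒ N × 4.07 = 188 ⇒ N = 46.19 N.
ΣFx = 0 ⇒ f = N_wall = 46.19 N. ΣFy = 0 ⇒ N_floor = 160 N.
μ_min = f / N_floor = 46.19 / 160 = 0.289.

μ_min ≈ 0.289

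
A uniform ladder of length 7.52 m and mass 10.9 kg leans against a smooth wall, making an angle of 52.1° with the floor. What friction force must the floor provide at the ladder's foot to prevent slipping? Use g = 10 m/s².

f ≈ 42.4 N

Taking torques about the foot of the ladder:
Ladder weight 10.9×10 = 109 N acts at 3.76 m along the ladder; its horizontal arm is 3.76·cos52.1° = 2.31 m → τ = 251.8 N·m clockwise.
Wall normal N acts horizontally at the top; its moment arm is the height L sinθ = 7.52·sin52.1° = 5.934 m, counterclockwise.
For rotational equilibrium, N × 5.934 = 251.8, so N = 42.4 N.
ΣFx = 0: friction at the foot balances the wall's push, so f = N_wall = 42.4 N.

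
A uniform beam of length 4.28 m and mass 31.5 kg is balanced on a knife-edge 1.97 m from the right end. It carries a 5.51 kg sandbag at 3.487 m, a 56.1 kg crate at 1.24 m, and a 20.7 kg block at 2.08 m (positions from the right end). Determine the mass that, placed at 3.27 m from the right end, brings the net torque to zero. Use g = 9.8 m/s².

m ≈ 19.2 kg

Taking torques about the knife-edge (at 1.97 m from the right end):
Beam weight: 31.5 × 9.8 = 308.7 N down at 2.14 m → arm 0.17 m, τ = 308.7 × 0.17 = 52.48 N·m counterclockwise.
Sandbag: 5.51 × 9.8 = 54 N down at 3.487 m → arm 1.517 m, τ = 54 × 1.517 = 81.92 N·m counterclockwise.
Crate: 56.1 × 9.8 = 549.8 N down at 1.24 m → arm 0.73 m, τ = 549.8 × 0.73 = 401.4 N·m clockwise.
Block: 20.7 × 9.8 = 202.9 N down at 2.08 m → arm 0.11 m, τ = 202.9 × 0.11 = 22.32 N·m counterclockwise.
Net moment of known loads = 244.7 N·m clockwise.
An unknown mass m at 3.27 m has arm 1.3 m; its moment is m·g·1.3 counterclockwise.
For rotational equilibrium, m × 9.8 × 1.3 = 244.7, so m = 244.7 / (9.8 × 1.3) = 19.2 kg.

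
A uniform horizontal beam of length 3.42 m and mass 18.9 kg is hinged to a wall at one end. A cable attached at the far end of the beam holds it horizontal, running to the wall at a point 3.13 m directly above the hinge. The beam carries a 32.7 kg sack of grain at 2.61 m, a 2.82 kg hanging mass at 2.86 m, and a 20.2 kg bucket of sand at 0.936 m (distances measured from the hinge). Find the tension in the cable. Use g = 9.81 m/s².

T ≈ 615 N

About the hinge:
Beam weight: 18.9 × 9.81 = 185.4 N down at 1.71 m → arm 1.71 m, τ = 185.4 × 1.71 = 317 N·m clockwise.
Sack of grain: 32.7 × 9.81 = 320.8 N down at 2.61 m → arm 2.61 m, τ = 320.8 × 2.61 = 837.3 N·m clockwise.
Hanging mass: 2.82 × 9.81 = 27.66 N down at 2.86 m → arm 2.86 m, τ = 27.66 × 2.86 = 79.11 N·m clockwise.
Bucket of sand: 20.2 × 9.81 = 198.2 N down at 0.936 m → arm 0.936 m, τ = 198.2 × 0.936 = 185.5 N·m clockwise.
Total clockwise load moment = 1419 N·m.
The cable tension T acts at 3.42 m; only its component perpendicular to the beam, T sinθ, produces torque. sinθ = h/√(h²+d²) = 3.13/√(3.13²+3.42²) = 0.6751.
Setting net torque to zero: T × 3.42 × 0.6751 = 1419 → T = 1419 / 2.309 = 615 N.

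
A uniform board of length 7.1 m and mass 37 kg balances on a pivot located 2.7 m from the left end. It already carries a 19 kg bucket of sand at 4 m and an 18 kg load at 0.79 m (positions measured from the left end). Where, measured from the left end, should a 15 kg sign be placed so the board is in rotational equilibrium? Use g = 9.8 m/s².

Take moments about the pivot (at 2.7 m from the left end).
Beam weight: 37 × 9.8 = 362.6 N down at 3.55 m → arm 0.85 m, τ = 362.6 × 0.85 = 308.2 N·m clockwise.
Bucket of sand: 19 × 9.8 = 186.2 N down at 4 m → arm 1.3 m, τ = 186.2 × 1.3 = 242.1 N·m clockwise.
Load: 18 × 9.8 = 176.4 N down at 0.79 m → arm 1.91 m, τ = 176.4 × 1.91 = 336.9 N·m counterclockwise.
Net moment of existing loads = 213.4 N·m clockwise.
The sign weighs 15 × 9.8 = 147 N and must supply an equal counterclockwise moment, so its lever arm about the pivot is 213.4 / 147 = 1.45 m.
That puts it at 2.7 − 1.45 = 1.25 m from the left end.

x ≈ 1.25 m from the left end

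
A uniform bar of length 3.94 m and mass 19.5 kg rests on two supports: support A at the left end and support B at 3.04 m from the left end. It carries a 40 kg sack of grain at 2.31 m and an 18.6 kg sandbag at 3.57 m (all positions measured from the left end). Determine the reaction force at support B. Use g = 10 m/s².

Take moments about support A.
Beam weight: 19.5 × 10 = 195 N down at 1.97 m → arm 1.97 m, τ = 195 × 1.97 = 384.1 N·m clockwise.
Sack of grain: 40 × 10 = 400 N down at 2.31 m → arm 2.31 m, τ = 400 × 2.31 = 924 N·m clockwise.
Sandbag: 18.6 × 10 = 186 N down at 3.57 m → arm 3.57 m, τ = 186 × 3.57 = 664 N·m clockwise.
Net load moment about support A = 1972 N·m clockwise.
Reaction R at support B is upward at 3.04 m, arm 3.04 m → moment R × 3.04 counterclockwise.
Balancing moments: R × 3.04 = 1972, giving R = 649 N.

R_B ≈ 649 N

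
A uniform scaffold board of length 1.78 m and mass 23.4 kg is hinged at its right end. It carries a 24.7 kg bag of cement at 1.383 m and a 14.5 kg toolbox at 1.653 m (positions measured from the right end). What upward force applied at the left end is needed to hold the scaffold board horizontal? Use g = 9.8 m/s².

Taking torques about the right end:
Beam weight: 23.4 × 9.8 = 229.3 N down at 0.89 m → arm 0.89 m, τ = 229.3 × 0.89 = 204.1 N·m counterclockwise.
Bag of cement: 24.7 × 9.8 = 242.1 N down at 1.383 m → arm 1.383 m, τ = 242.1 × 1.383 = 334.8 N·m counterclockwise.
Toolbox: 14.5 × 9.8 = 142.1 N down at 1.653 m → arm 1.653 m, τ = 142.1 × 1.653 = 234.9 N·m counterclockwise.
Net moment of the loads = 773.8 N·m counterclockwise.
The upward force F acts at the left end, arm 1.78 m, giving F × 1.78 clockwise.
For rotational equilibrium, F × 1.78 = 773.8, so F = 773.8 / 1.78 = 435 N.

F ≈ 435 N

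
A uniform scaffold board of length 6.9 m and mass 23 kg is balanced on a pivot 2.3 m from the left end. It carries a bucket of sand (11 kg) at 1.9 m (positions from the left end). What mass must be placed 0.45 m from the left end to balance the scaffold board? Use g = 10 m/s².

Take moments about the pivot (at 2.3 m from the left end).
Beam weight: 23 × 10 = 230 N down at 3.45 m → arm 1.15 m, τ = 230 × 1.15 = 264.5 N·m clockwise.
Bucket of sand: 11 × 10 = 110 N down at 1.9 m → arm 0.4 m, τ = 110 × 0.4 = 44 N·m counterclockwise.
Net moment of known loads = 220.5 N·m clockwise.
An unknown mass m at 0.45 m has arm 1.85 m; its moment is m·g·1.85 counterclockwise.
Στ = 0 ⇒ m × 10 × 1.85 = 220.5 ⇒ m = 220.5 / (10 × 1.85) = 11.9 kg.

m ≈ 11.9 kg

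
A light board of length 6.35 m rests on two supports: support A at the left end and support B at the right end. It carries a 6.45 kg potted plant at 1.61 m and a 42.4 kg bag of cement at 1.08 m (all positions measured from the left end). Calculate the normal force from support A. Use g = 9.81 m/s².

R_A ≈ 392 N

Choose support B as the axis so its reaction then has zero moment arm.
Potted plant: 6.45 × 9.81 = 63.27 N down at 1.61 m → arm 4.74 m, τ = 63.27 × 4.74 = 299.9 N·m counterclockwise.
Bag of cement: 42.4 × 9.81 = 415.9 N down at 1.08 m → arm 5.27 m, τ = 415.9 × 5.27 = 2192 N·m counterclockwise.
Net load moment about support B = 2492 N·m counterclockwise.
Reaction R at support A is upward at 0 m, arm 6.35 m → moment R × 6.35 clockwise.
Στ = 0 ⇒ R × 6.35 = 2492 ⇒ R = 392 N.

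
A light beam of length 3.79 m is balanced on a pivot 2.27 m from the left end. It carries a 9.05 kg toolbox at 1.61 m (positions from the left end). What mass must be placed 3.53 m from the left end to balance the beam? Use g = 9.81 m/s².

m ≈ 4.74 kg

Taking torques about the pivot (at 2.27 m from the left end):
Toolbox: 9.05 × 9.81 = 88.78 N down at 1.61 m → arm 0.66 m, τ = 88.78 × 0.66 = 58.59 N·m counterclockwise.
Net moment of known loads = 58.59 N·m counterclockwise.
An unknown mass m at 3.53 m has arm 1.26 m; its moment is m·g·1.26 clockwise.
Στ = 0 ⇒ m × 9.81 × 1.26 = 58.59 ⇒ m = 58.59 / (9.81 × 1.26) = 4.74 kg.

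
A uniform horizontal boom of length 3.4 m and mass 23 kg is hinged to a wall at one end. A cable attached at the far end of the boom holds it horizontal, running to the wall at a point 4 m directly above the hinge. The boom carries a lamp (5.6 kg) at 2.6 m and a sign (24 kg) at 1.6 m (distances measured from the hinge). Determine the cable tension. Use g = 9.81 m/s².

T ≈ 349 N

Take moments about the hinge.
Beam weight: 23 × 9.81 = 225.6 N down at 1.7 m → arm 1.7 m, τ = 225.6 × 1.7 = 383.5 N·m clockwise.
Lamp: 5.6 × 9.81 = 54.94 N down at 2.6 m → arm 2.6 m, τ = 54.94 × 2.6 = 142.8 N·m clockwise.
Sign: 24 × 9.81 = 235.4 N down at 1.6 m → arm 1.6 m, τ = 235.4 × 1.6 = 376.6 N·m clockwise.
Total clockwise load moment = 902.9 N·m.
The cable tension T acts at 3.4 m; only its component perpendicular to the boom, T sinθ, produces torque. sinθ = h/√(h²+d²) = 4/√(4²+3.4²) = 0.7619.
Στ = 0 ⇒ T × 3.4 × 0.7619 = 902.9 ⇒ T = 902.9 / 2.59 = 349 N.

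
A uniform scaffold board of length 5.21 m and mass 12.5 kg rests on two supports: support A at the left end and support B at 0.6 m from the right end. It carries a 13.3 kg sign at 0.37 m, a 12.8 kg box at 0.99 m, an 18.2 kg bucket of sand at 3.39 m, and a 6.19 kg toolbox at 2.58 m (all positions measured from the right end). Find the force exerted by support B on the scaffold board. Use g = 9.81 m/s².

Take moments about support A.
Beam weight: 12.5 × 9.81 = 122.6 N down at 2.605 m → arm 2.605 m, τ = 122.6 × 2.605 = 319.4 N·m clockwise.
Sign: 13.3 × 9.81 = 130.5 N down at 0.37 m → arm 4.84 m, τ = 130.5 × 4.84 = 631.6 N·m clockwise.
Box: 12.8 × 9.81 = 125.6 N down at 0.99 m → arm 4.22 m, τ = 125.6 × 4.22 = 530 N·m clockwise.
Bucket of sand: 18.2 × 9.81 = 178.5 N down at 3.39 m → arm 1.82 m, τ = 178.5 × 1.82 = 324.9 N·m clockwise.
Toolbox: 6.19 × 9.81 = 60.72 N down at 2.58 m → arm 2.63 m, τ = 60.72 × 2.63 = 159.7 N·m clockwise.
Net load moment about support A = 1966 N·m clockwise.
Reaction R at support B is upward at 0.6 m, arm 4.61 m → moment R × 4.61 counterclockwise.
Balancing moments: R × 4.61 = 1966, giving R = 426 N.

R_B ≈ 426 N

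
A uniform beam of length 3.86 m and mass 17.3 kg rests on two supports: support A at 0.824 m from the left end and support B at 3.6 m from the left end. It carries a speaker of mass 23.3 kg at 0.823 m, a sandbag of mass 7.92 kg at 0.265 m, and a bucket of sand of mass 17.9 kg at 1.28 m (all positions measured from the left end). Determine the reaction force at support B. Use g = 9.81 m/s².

Taking torques about support A:
Beam weight: 17.3 × 9.81 = 169.7 N down at 1.93 m → arm 1.106 m, τ = 169.7 × 1.106 = 187.7 N·m clockwise.
Speaker: 23.3 × 9.81 = 228.6 N down at 0.823 m → arm 0.001 m, τ = 228.6 × 0.001 = 0.2286 N·m counterclockwise.
Sandbag: 7.92 × 9.81 = 77.7 N down at 0.265 m → arm 0.559 m, τ = 77.7 × 0.559 = 43.43 N·m counterclockwise.
Bucket of sand: 17.9 × 9.81 = 175.6 N down at 1.28 m → arm 0.456 m, τ = 175.6 × 0.456 = 80.07 N·m clockwise.
Net load moment about support A = 224.1 N·m clockwise.
Reaction R at support B is upward at 3.6 m, arm 2.776 m → moment R × 2.776 counterclockwise.
For rotational equilibrium, R × 2.776 = 224.1, so R = 80.7 N.

R_B ≈ 80.7 N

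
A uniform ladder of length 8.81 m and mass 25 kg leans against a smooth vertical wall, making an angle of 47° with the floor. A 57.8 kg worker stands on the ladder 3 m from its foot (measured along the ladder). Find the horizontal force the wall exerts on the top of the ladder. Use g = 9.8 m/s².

N_wall ≈ 294 N

Take moments about the foot of the ladder.
Ladder weight 25×9.8 = 245 N acts at 4.405 m along the ladder; its horizontal arm is 4.405·cos47° = 3.004 m → τ = 736 N·m clockwise.
Worker: 57.8×9.8 = 566.4 N at 3 m → arm 2.046 m → τ = 1159 N·m clockwise.
Wall normal N acts horizontally at the top; its moment arm is the height L sinθ = 8.81·sin47° = 6.443 m, counterclockwise.
Στ = 0 ⇒ N × 6.443 = 1895 ⇒ N = 294 N.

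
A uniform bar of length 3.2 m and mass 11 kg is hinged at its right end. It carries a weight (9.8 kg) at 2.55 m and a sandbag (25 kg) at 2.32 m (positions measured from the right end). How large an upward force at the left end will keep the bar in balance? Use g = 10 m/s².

Take moments about the right end.
Beam weight: 11 × 10 = 110 N down at 1.6 m → arm 1.6 m, τ = 110 × 1.6 = 176 N·m counterclockwise.
Weight: 9.8 × 10 = 98 N down at 2.55 m → arm 2.55 m, τ = 98 × 2.55 = 249.9 N·m counterclockwise.
Sandbag: 25 × 10 = 250 N down at 2.32 m → arm 2.32 m, τ = 250 × 2.32 = 580 N·m counterclockwise.
Net moment of the loads = 1006 N·m counterclockwise.
The upward force F acts at the left end, arm 3.2 m, giving F × 3.2 clockwise.
Setting net torque to zero: F × 3.2 = 1006 → F = 1006 / 3.2 = 314 N.

F ≈ 314 N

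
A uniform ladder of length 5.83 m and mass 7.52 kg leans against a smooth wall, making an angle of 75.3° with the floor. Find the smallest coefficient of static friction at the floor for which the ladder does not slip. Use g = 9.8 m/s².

About the foot of the ladder:
Ladder weight 7.52×9.8 = 73.7 N acts at 2.915 m along the ladder; its horizontal arm is 2.915·cos75.3° = 0.7397 m → τ = 54.52 N·m clockwise.
Wall normal N acts horizontally at the top; its moment arm is the height L sinθ = 5.83·sin75.3° = 5.639 m, counterclockwise.
Setting net torque to zero: N × 5.639 = 54.52 → N = 9.668 N.
ΣFx = 0 ⇒ f = N_wall = 9.668 N. ΣFy = 0 ⇒ N_floor = 73.7 N.
μ_min = f / N_floor = 9.668 / 73.7 = 0.131.

μ_min ≈ 0.131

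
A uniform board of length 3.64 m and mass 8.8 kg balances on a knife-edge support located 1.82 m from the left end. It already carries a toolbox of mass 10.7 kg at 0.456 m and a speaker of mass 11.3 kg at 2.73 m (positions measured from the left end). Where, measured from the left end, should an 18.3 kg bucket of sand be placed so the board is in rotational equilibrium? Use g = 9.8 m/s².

x ≈ 2.06 m from the left end

Taking torques about the knife-edge support (at 1.82 m from the left end):
Beam weight: acts at the knife-edge support, moment arm 0 → no torque.
Toolbox: 10.7 × 9.8 = 104.9 N down at 0.456 m → arm 1.364 m, τ = 104.9 × 1.364 = 143.1 N·m counterclockwise.
Speaker: 11.3 × 9.8 = 110.7 N down at 2.73 m → arm 0.91 m, τ = 110.7 × 0.91 = 100.7 N·m clockwise.
Net moment of existing loads = 42.4 N·m counterclockwise.
The bucket of sand weighs 18.3 × 9.8 = 179.3 N and must supply an equal clockwise moment, so its lever arm about the knife-edge support is 42.4 / 179.3 = 0.236 m.
That puts it at 1.82 + 0.236 = 2.06 m from the left end.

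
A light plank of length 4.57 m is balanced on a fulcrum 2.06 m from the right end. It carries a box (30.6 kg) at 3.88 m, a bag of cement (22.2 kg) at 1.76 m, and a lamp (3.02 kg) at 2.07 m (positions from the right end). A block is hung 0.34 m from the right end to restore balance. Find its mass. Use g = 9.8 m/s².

Take moments about the fulcrum (at 2.06 m from the right end).
Box: 30.6 × 9.8 = 299.9 N down at 3.88 m → arm 1.82 m, τ = 299.9 × 1.82 = 545.8 N·m counterclockwise.
Bag of cement: 22.2 × 9.8 = 217.6 N down at 1.76 m → arm 0.3 m, τ = 217.6 × 0.3 = 65.28 N·m clockwise.
Lamp: 3.02 × 9.8 = 29.6 N down at 2.07 m → arm 0.01 m, τ = 29.6 × 0.01 = 0.296 N·m counterclockwise.
Net moment of known loads = 480.8 N·m counterclockwise.
An unknown mass m at 0.34 m has arm 1.72 m; its moment is m·g·1.72 clockwise.
For rotational equilibrium, m × 9.8 × 1.72 = 480.8, so m = 480.8 / (9.8 × 1.72) = 28.5 kg.

m ≈ 28.5 kg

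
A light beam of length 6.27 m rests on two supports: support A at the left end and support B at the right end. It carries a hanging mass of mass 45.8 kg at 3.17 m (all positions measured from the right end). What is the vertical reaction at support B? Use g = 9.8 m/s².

About support A:
Hanging mass: 45.8 × 9.8 = 448.8 N down at 3.17 m → arm 3.1 m, τ = 448.8 × 3.1 = 1391 N·m clockwise.
Net load moment about support A = 1391 N·m clockwise.
Reaction R at support B is upward at 0 m, arm 6.27 m → moment R × 6.27 counterclockwise.
Balancing moments: R × 6.27 = 1391, giving R = 222 N.

R_B ≈ 222 N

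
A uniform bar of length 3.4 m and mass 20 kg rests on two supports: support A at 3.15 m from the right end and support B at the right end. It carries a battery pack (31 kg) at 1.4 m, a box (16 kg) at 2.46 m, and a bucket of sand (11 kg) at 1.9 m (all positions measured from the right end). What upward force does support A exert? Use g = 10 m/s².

About support B:
Beam weight: 20 × 10 = 200 N down at 1.7 m → arm 1.7 m, τ = 200 × 1.7 = 340 N·m counterclockwise.
Battery pack: 31 × 10 = 310 N down at 1.4 m → arm 1.4 m, τ = 310 × 1.4 = 434 N·m counterclockwise.
Box: 16 × 10 = 160 N down at 2.46 m → arm 2.46 m, τ = 160 × 2.46 = 393.6 N·m counterclockwise.
Bucket of sand: 11 × 10 = 110 N down at 1.9 m → arm 1.9 m, τ = 110 × 1.9 = 209 N·m counterclockwise.
Net load moment about support B = 1377 N·m counterclockwise.
Reaction R at support A is upward at 3.15 m, arm 3.15 m → moment R × 3.15 clockwise.
For rotational equilibrium, R × 3.15 = 1377, so R = 437 N.

R_A ≈ 437 N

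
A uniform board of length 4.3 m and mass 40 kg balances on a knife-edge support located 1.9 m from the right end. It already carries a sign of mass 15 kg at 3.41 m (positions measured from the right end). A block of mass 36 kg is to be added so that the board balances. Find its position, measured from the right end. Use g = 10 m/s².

Choose the knife-edge support (at 1.9 m from the right end) as the axis so the support reaction has zero arm there.
Beam weight: 40 × 10 = 400 N down at 2.15 m → arm 0.25 m, τ = 400 × 0.25 = 100 N·m counterclockwise.
Sign: 15 × 10 = 150 N down at 3.41 m → arm 1.51 m, τ = 150 × 1.51 = 226.5 N·m counterclockwise.
Net moment of existing loads = 326.5 N·m counterclockwise.
The block weighs 36 × 10 = 360 N and must supply an equal clockwise moment, so its lever arm about the knife-edge support is 326.5 / 360 = 0.907 m.
That puts it at 1.9 − 0.907 = 0.993 m from the right end.

x ≈ 0.993 m from the right end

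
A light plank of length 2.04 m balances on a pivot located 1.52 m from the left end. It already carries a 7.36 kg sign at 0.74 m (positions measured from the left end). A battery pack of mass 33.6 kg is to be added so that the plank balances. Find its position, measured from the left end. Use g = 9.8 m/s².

x ≈ 1.69 m from the left end

Taking torques about the pivot (at 1.52 m from the left end):
Sign: 7.36 × 9.8 = 72.13 N down at 0.74 m → arm 0.78 m, τ = 72.13 × 0.78 = 56.26 N·m counterclockwise.
Net moment of existing loads = 56.26 N·m counterclockwise.
The battery pack weighs 33.6 × 9.8 = 329.3 N and must supply an equal clockwise moment, so its lever arm about the pivot is 56.26 / 329.3 = 0.171 m.
That puts it at 1.52 + 0.171 = 1.69 m from the left end.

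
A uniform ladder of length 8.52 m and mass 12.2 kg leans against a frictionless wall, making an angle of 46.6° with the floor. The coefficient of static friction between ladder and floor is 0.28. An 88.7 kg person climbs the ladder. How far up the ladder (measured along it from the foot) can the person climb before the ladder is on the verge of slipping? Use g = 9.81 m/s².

d ≈ 2.28 m

Choose the foot of the ladder as the axis so the floor normal and friction both act there and drop out.
Ladder weight 12.2×9.81 = 119.7 N acts at 4.26 m along the ladder; its horizontal arm is 4.26·cos46.6° = 2.927 m → τ = 350.4 N·m clockwise.
Person weight 88.7×9.81 = 870.1 N at distance d → arm d·cos46.6° → τ = 870.1·d·0.6871 clockwise.
Wall normal N at the top has arm L sinθ = 6.19 m counterclockwise, so Στ = 0 gives N·6.19 = 350.4 + 597.8·d.
ΣFy = 0 ⇒ N_floor = 989.8 N, so the maximum friction is μ_s·N_floor = 0.28×989.8 = 277.1 N. ΣFx = 0 ⇒ N_wall = f, so at the slipping point N = 277.1 N.
Substituting: 277.1×6.19 = 350.4 + 597.8·d ⇒ d = (1715 − 350.4) / 597.8 = 2.28 m.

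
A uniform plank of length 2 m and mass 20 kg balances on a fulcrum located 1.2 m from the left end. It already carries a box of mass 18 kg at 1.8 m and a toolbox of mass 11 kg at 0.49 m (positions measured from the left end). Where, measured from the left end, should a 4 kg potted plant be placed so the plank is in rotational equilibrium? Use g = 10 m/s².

x ≈ 1.45 m from the left end

Sum moments about the fulcrum (at 1.2 m from the left end) (the support reaction has zero arm there).
Beam weight: 20 × 10 = 200 N down at 1 m → arm 0.2 m, τ = 200 × 0.2 = 40 N·m counterclockwise.
Box: 18 × 10 = 180 N down at 1.8 m → arm 0.6 m, τ = 180 × 0.6 = 108 N·m clockwise.
Toolbox: 11 × 10 = 110 N down at 0.49 m → arm 0.71 m, τ = 110 × 0.71 = 78.1 N·m counterclockwise.
Net moment of existing loads = 10.1 N·m counterclockwise.
The potted plant weighs 4 × 10 = 40 N and must supply an equal clockwise moment, so its lever arm about the fulcrum is 10.1 / 40 = 0.253 m.
That puts it at 1.2 + 0.253 = 1.45 m from the left end.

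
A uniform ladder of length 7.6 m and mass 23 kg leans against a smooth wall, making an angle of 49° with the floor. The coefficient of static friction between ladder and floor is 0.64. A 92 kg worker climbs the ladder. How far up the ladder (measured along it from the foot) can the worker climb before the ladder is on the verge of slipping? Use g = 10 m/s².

d ≈ 6.04 m

Sum moments about the foot of the ladder (the floor normal and friction both act there and drop out).
Ladder weight 23×10 = 230 N acts at 3.8 m along the ladder; its horizontal arm is 3.8·cos49° = 2.493 m → τ = 573.4 N·m clockwise.
Worker weight 92×10 = 920 N at distance d → arm d·cos49° → τ = 920·d·0.6561 clockwise.
Wall normal N at the top has arm L sinθ = 5.736 m counterclockwise, so Στ = 0 gives N·5.736 = 573.4 + 603.6·d.
ΣFy = 0 ⇒ N_floor = 1150 N, so the maximum friction is μ_s·N_floor = 0.64×1150 = 736 N. ΣFx = 0 ⇒ N_wall = f, so at the slipping point N = 736 N.
Substituting: 736×5.736 = 573.4 + 603.6·d ⇒ d = (4222 − 573.4) / 603.6 = 6.04 m.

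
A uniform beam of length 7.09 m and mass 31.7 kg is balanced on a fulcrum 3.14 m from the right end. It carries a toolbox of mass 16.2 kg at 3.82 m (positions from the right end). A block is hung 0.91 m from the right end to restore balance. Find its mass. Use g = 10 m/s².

About the fulcrum (at 3.14 m from the right end):
Beam weight: 31.7 × 10 = 317 N down at 3.545 m → arm 0.405 m, τ = 317 × 0.405 = 128.4 N·m counterclockwise.
Toolbox: 16.2 × 10 = 162 N down at 3.82 m → arm 0.68 m, τ = 162 × 0.68 = 110.2 N·m counterclockwise.
Net moment of known loads = 238.6 N·m counterclockwise.
An unknown mass m at 0.91 m has arm 2.23 m; its moment is m·g·2.23 clockwise.
For rotational equilibrium, m × 10 × 2.23 = 238.6, so m = 238.6 / (10 × 2.23) = 10.7 kg.

m ≈ 10.7 kg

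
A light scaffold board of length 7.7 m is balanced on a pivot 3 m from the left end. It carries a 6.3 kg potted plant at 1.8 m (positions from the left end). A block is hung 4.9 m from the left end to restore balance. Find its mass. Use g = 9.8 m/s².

Taking torques about the pivot (at 3 m from the left end):
Potted plant: 6.3 × 9.8 = 61.74 N down at 1.8 m → arm 1.2 m, τ = 61.74 × 1.2 = 74.09 N·m counterclockwise.
Net moment of known loads = 74.09 N·m counterclockwise.
An unknown mass m at 4.9 m has arm 1.9 m; its moment is m·g·1.9 clockwise.
Balancing moments: m × 9.8 × 1.9 = 74.09, giving m = 74.09 / (9.8 × 1.9) = 3.98 kg.

m ≈ 3.98 kg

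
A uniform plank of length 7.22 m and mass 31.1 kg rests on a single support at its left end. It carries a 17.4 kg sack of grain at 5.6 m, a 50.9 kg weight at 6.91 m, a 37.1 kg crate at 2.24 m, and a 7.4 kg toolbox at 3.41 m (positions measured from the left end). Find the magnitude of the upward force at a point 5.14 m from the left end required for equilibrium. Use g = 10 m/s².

Take moments about the left end.
Beam weight: 31.1 × 10 = 311 N down at 3.61 m → arm 3.61 m, τ = 311 × 3.61 = 1123 N·m clockwise.
Sack of grain: 17.4 × 10 = 174 N down at 5.6 m → arm 5.6 m, τ = 174 × 5.6 = 974.4 N·m clockwise.
Weight: 50.9 × 10 = 509 N down at 6.91 m → arm 6.91 m, τ = 509 × 6.91 = 3517 N·m clockwise.
Crate: 37.1 × 10 = 371 N down at 2.24 m → arm 2.24 m, τ = 371 × 2.24 = 831 N·m clockwise.
Toolbox: 7.4 × 10 = 74 N down at 3.41 m → arm 3.41 m, τ = 74 × 3.41 = 252.3 N·m clockwise.
Net moment of the loads = 6698 N·m clockwise.
The upward force F acts at a point 5.14 m from the left end, arm 5.14 m, giving F × 5.14 counterclockwise.
Στ = 0 ⇒ F × 5.14 = 6698 ⇒ F = 6698 / 5.14 = 1300 N.

F ≈ 1300 N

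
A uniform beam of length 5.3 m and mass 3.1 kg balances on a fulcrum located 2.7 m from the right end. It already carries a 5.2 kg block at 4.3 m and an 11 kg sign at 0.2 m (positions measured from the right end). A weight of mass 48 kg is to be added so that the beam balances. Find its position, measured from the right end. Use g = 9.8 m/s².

x ≈ 3.1 m from the right end

Take moments about the fulcrum (at 2.7 m from the right end).
Beam weight: 3.1 × 9.8 = 30.38 N down at 2.65 m → arm 0.05 m, τ = 30.38 × 0.05 = 1.519 N·m clockwise.
Block: 5.2 × 9.8 = 50.96 N down at 4.3 m → arm 1.6 m, τ = 50.96 × 1.6 = 81.54 N·m counterclockwise.
Sign: 11 × 9.8 = 107.8 N down at 0.2 m → arm 2.5 m, τ = 107.8 × 2.5 = 269.5 N·m clockwise.
Net moment of existing loads = 189.5 N·m clockwise.
The weight weighs 48 × 9.8 = 470.4 N and must supply an equal counterclockwise moment, so its lever arm about the fulcrum is 189.5 / 470.4 = 0.403 m.
That puts it at 2.7 + 0.403 = 3.1 m from the right end.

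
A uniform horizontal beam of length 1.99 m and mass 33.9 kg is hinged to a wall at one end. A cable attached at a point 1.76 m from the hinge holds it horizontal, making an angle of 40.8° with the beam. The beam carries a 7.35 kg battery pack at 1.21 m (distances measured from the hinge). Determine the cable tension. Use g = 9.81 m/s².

Taking torques about the hinge:
Beam weight: 33.9 × 9.81 = 332.6 N down at 0.995 m → arm 0.995 m, τ = 332.6 × 0.995 = 330.9 N·m clockwise.
Battery pack: 7.35 × 9.81 = 72.1 N down at 1.21 m → arm 1.21 m, τ = 72.1 × 1.21 = 87.24 N·m clockwise.
Total clockwise load moment = 418.1 N·m.
The cable tension T acts at 1.76 m; only its component perpendicular to the beam, T sinθ, produces torque. sin 40.8° = 0.6534.
Setting net torque to zero: T × 1.76 × 0.6534 = 418.1 → T = 418.1 / 1.15 = 364 N.

T ≈ 364 N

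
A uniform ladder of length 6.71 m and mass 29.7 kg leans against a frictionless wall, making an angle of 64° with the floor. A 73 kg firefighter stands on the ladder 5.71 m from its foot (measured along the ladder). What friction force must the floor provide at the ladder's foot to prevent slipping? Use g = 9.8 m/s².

Take moments about the foot of the ladder.
Ladder weight 29.7×9.8 = 291.1 N acts at 3.355 m along the ladder; its horizontal arm is 3.355·cos64° = 1.471 m → τ = 428.2 N·m clockwise.
Firefighter: 73×9.8 = 715.4 N at 5.71 m → arm 2.503 m → τ = 1791 N·m clockwise.
Wall normal N acts horizontally at the top; its moment arm is the height L sinθ = 6.71·sin64° = 6.031 m, counterclockwise.
Balancing moments: N × 6.031 = 2219, giving N = 368 N.
ΣFx = 0: friction at the foot balances the wall's push, so f = N_wall = 368 N.

f ≈ 368 N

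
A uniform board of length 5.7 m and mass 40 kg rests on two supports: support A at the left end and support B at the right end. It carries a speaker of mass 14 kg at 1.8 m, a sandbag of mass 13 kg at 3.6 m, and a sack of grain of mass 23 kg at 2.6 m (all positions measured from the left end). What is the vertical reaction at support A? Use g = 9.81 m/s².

R_A ≈ 460 N

Take moments about support B.
Beam weight: 40 × 9.81 = 392.4 N down at 2.85 m → arm 2.85 m, τ = 392.4 × 2.85 = 1118 N·m counterclockwise.
Speaker: 14 × 9.81 = 137.3 N down at 1.8 m → arm 3.9 m, τ = 137.3 × 3.9 = 535.5 N·m counterclockwise.
Sandbag: 13 × 9.81 = 127.5 N down at 3.6 m → arm 2.1 m, τ = 127.5 × 2.1 = 267.8 N·m counterclockwise.
Sack of grain: 23 × 9.81 = 225.6 N down at 2.6 m → arm 3.1 m, τ = 225.6 × 3.1 = 699.4 N·m counterclockwise.
Net load moment about support B = 2621 N·m counterclockwise.
Reaction R at support A is upward at 0 m, arm 5.7 m → moment R × 5.7 clockwise.
For rotational equilibrium, R × 5.7 = 2621, so R = 460 N.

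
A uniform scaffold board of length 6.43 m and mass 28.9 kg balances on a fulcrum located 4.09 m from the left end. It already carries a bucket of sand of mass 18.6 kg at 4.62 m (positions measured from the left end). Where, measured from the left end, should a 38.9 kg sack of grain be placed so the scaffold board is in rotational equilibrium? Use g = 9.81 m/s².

x ≈ 4.49 m from the left end

Choose the fulcrum (at 4.09 m from the left end) as the axis so the support reaction has zero arm there.
Beam weight: 28.9 × 9.81 = 283.5 N down at 3.215 m → arm 0.875 m, τ = 283.5 × 0.875 = 248.1 N·m counterclockwise.
Bucket of sand: 18.6 × 9.81 = 182.5 N down at 4.62 m → arm 0.53 m, τ = 182.5 × 0.53 = 96.73 N·m clockwise.
Net moment of existing loads = 151.4 N·m counterclockwise.
The sack of grain weighs 38.9 × 9.81 = 381.6 N and must supply an equal clockwise moment, so its lever arm about the fulcrum is 151.4 / 381.6 = 0.397 m.
That puts it at 4.09 + 0.397 = 4.49 m from the left end.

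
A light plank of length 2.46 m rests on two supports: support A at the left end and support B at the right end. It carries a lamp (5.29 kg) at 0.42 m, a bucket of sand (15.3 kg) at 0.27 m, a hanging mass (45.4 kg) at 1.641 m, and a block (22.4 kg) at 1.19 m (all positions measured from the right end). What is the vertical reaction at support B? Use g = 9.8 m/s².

About support A:
Lamp: 5.29 × 9.8 = 51.84 N down at 0.42 m → arm 2.04 m, τ = 51.84 × 2.04 = 105.8 N·m clockwise.
Bucket of sand: 15.3 × 9.8 = 149.9 N down at 0.27 m → arm 2.19 m, τ = 149.9 × 2.19 = 328.3 N·m clockwise.
Hanging mass: 45.4 × 9.8 = 444.9 N down at 1.641 m → arm 0.819 m, τ = 444.9 × 0.819 = 364.4 N·m clockwise.
Block: 22.4 × 9.8 = 219.5 N down at 1.19 m → arm 1.27 m, τ = 219.5 × 1.27 = 278.8 N·m clockwise.
Net load moment about support A = 1077 N·m clockwise.
Reaction R at support B is upward at 0 m, arm 2.46 m → moment R × 2.46 counterclockwise.
For rotational equilibrium, R × 2.46 = 1077, so R = 438 N.

R_B ≈ 438 N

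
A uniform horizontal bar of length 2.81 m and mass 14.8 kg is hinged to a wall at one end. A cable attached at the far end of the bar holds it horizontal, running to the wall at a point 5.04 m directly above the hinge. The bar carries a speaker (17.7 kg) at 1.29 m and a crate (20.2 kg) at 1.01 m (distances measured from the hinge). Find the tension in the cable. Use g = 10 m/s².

Sum moments about the hinge (the unknown hinge reaction has zero arm there).
Beam weight: 14.8 × 10 = 148 N down at 1.405 m → arm 1.405 m, τ = 148 × 1.405 = 207.9 N·m clockwise.
Speaker: 17.7 × 10 = 177 N down at 1.29 m → arm 1.29 m, τ = 177 × 1.29 = 228.3 N·m clockwise.
Crate: 20.2 × 10 = 202 N down at 1.01 m → arm 1.01 m, τ = 202 × 1.01 = 204 N·m clockwise.
Total clockwise load moment = 640.2 N·m.
The cable tension T acts at 2.81 m; only its component perpendicular to the bar, T sinθ, produces torque. sinθ = h/√(h²+d²) = 5.04/√(5.04²+2.81²) = 0.8734.
For rotational equilibrium, T × 2.81 × 0.8734 = 640.2, so T = 640.2 / 2.454 = 261 N.

T ≈ 261 N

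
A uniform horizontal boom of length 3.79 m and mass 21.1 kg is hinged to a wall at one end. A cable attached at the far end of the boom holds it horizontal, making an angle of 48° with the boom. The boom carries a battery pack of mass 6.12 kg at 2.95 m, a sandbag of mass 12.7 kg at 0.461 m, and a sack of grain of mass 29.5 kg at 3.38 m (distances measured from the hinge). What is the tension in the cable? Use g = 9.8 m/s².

Take moments about the hinge.
Beam weight: 21.1 × 9.8 = 206.8 N down at 1.895 m → arm 1.895 m, τ = 206.8 × 1.895 = 391.9 N·m clockwise.
Battery pack: 6.12 × 9.8 = 59.98 N down at 2.95 m → arm 2.95 m, τ = 59.98 × 2.95 = 176.9 N·m clockwise.
Sandbag: 12.7 × 9.8 = 124.5 N down at 0.461 m → arm 0.461 m, τ = 124.5 × 0.461 = 57.39 N·m clockwise.
Sack of grain: 29.5 × 9.8 = 289.1 N down at 3.38 m → arm 3.38 m, τ = 289.1 × 3.38 = 977.2 N·m clockwise.
Total clockwise load moment = 1603 N·m.
The cable tension T acts at 3.79 m; only its component perpendicular to the boom, T sinθ, produces torque. sin 48° = 0.7431.
Στ = 0 ⇒ T × 3.79 × 0.7431 = 1603 ⇒ T = 1603 / 2.816 = 569 N.

T ≈ 569 N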